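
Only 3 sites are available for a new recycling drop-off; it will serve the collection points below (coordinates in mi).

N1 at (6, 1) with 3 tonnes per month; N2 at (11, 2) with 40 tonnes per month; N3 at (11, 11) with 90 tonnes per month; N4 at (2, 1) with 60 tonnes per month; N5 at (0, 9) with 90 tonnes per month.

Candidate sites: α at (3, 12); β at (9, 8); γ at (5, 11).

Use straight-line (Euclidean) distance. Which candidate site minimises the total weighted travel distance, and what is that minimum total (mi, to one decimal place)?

Total weighted distance at each candidate:
  α (3, 12): total = 2316.6
  β (9, 8): total = 2009.3
  γ (5, 11): total = 2113.9
Minimum is at β with total 2009.3 mi.

β, total 2009.3 mi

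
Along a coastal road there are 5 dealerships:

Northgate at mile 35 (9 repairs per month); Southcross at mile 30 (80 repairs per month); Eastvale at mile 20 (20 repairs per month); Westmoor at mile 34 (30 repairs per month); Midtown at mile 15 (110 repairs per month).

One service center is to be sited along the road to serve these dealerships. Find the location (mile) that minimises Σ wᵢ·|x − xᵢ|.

x = 20

For a sum of weighted absolute distances on a line, the optimum is the weighted median (not the mean). Total weight W = 249; half-weight = 124.5.
Sort by position and accumulate weight:
  mile 15 (Midtown, w=110) → cum 110
  mile 20 (Eastvale, w=20) → cum 130  ≥ 124.5 → median here
  mile 30 (Southcross, w=80) → cum 210
  mile 34 (Westmoor, w=30) → cum 240
  mile 35 (Northgate, w=9) → cum 249
Optimal location: mile 20.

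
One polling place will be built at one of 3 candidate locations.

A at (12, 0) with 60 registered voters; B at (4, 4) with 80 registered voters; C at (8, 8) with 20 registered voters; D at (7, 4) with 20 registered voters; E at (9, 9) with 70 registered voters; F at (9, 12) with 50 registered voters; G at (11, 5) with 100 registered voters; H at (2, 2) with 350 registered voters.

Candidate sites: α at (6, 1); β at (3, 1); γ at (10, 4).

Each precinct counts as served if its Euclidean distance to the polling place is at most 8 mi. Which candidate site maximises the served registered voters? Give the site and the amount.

Coverage radius r = 8 mi; a point is covered iff (Δx)²+(Δy)² ≤ 8² = 64.
  α (6, 1): covers {A, B, C, D, G, H} → 630
  β (3, 1): covers {B, D, H} → 450
  γ (10, 4): covers {A, B, C, D, E, G} → 350
Maximum coverage at α: 630 registered voters.

α, covering 630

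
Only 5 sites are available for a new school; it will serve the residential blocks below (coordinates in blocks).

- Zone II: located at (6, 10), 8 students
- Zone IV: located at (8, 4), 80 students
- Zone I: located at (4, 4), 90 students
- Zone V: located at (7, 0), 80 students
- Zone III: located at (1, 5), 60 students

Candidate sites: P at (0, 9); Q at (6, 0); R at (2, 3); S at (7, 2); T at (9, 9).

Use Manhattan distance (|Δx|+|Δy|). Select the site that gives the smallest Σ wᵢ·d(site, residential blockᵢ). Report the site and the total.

S, total 1462 blocks

Total weighted distance at each candidate:
  P (0, 9): total = 3486
  Q (6, 0): total = 1780
  R (2, 3): total = 1738
  S (7, 2): total = 1462
  T (9, 9): total = 3012
Minimum is at S with total 1462 blocks.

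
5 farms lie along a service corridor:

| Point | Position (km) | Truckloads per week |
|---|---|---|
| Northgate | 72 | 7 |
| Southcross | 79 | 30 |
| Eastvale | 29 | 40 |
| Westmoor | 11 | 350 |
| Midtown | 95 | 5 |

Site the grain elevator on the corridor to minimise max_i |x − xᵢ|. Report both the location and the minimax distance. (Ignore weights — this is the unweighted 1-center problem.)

The 1-center on a line is the midpoint of the two extreme points: leftmost at 11, rightmost at 95.
Optimal location = (11 + 95)/2 = 53; maximum distance = (95 − 11)/2 = 42.

location 53, max distance 42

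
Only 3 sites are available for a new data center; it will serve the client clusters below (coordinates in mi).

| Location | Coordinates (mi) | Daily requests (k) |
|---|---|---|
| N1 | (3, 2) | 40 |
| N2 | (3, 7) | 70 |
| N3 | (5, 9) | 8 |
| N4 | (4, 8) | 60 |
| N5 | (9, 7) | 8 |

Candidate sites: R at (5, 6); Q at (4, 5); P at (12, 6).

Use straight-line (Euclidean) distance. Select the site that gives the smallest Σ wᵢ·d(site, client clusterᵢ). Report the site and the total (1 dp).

R, total 526.6 mi

Total weighted distance at each candidate:
  R (5, 6): total = 526.6
  Q (4, 5): total = 539.1
  P (12, 6): total = 1608.8
Minimum is at R with total 526.6 mi.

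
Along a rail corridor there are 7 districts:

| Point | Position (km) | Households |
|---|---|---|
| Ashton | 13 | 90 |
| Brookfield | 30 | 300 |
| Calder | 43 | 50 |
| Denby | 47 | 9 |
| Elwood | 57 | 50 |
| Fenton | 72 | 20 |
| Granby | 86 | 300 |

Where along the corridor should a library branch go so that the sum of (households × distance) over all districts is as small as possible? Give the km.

x = 43

For a sum of weighted absolute distances on a line, the optimum is the weighted median (not the mean). Total weight W = 819; half-weight = 409.5.
Sort by position and accumulate weight:
  km 13 (Ashton, w=90) → cum 90
  km 30 (Brookfield, w=300) → cum 390
  km 43 (Calder, w=50) → cum 440  ≥ 409.5 → median here
  km 47 (Denby, w=9) → cum 449
  km 57 (Elwood, w=50) → cum 499
  km 72 (Fenton, w=20) → cum 519
  km 86 (Granby, w=300) → cum 819
Optimal location: km 43.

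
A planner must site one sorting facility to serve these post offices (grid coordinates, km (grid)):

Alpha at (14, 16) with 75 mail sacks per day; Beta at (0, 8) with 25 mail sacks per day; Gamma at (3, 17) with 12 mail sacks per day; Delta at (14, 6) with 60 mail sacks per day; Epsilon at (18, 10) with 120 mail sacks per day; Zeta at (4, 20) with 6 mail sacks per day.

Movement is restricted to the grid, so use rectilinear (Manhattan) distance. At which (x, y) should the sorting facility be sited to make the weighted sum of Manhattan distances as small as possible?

(14, 10)

Manhattan distance separates: Σwᵢ(|x−xᵢ|+|y−yᵢ|) = Σwᵢ|x−xᵢ| + Σwᵢ|y−yᵢ|, so x and y are optimised independently as 1-D weighted medians.
Total weight W = 298; half = 149.
x-coordinate, sorted with cumulative weight:
  x=0 (Beta, w=25) cum 25
  x=3 (Gamma, w=12) cum 37
  x=4 (Zeta, w=6) cum 43
  x=14 (Alpha, w=75) cum 118
  x=14 (Delta, w=60) cum 178  ← median
  x=18 (Epsilon, w=120) cum 298
⇒ x* = 14
y-coordinate, sorted with cumulative weight:
  y=6 (Delta, w=60) cum 60
  y=8 (Beta, w=25) cum 85
  y=10 (Epsilon, w=120) cum 205  ← median
  y=16 (Alpha, w=75) cum 280
  y=17 (Gamma, w=12) cum 292
  y=20 (Zeta, w=6) cum 298
⇒ y* = 10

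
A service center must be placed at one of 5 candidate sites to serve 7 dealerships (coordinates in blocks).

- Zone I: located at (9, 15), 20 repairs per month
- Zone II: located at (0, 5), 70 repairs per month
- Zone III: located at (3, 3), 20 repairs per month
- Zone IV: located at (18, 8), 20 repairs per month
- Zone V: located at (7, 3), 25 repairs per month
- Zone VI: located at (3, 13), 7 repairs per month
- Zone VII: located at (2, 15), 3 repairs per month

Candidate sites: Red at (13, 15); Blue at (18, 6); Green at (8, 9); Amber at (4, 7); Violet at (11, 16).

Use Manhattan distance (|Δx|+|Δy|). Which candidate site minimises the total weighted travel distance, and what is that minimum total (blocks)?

Amber, total 1334 blocks

Total weighted distance at each candidate:
  Red (13, 15): total = 2937
  Blue (18, 6): total = 2669
  Green (8, 9): total = 1694
  Amber (4, 7): total = 1334
  Violet (11, 16): total = 2852
Minimum is at Amber with total 1334 blocks.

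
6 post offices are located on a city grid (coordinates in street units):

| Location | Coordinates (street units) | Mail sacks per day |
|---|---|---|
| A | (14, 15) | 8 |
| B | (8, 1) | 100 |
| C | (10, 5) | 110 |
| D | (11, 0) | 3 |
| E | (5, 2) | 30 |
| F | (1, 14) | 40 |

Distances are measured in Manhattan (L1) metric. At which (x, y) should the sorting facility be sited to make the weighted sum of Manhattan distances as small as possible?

(8, 5)

Manhattan distance separates: Σwᵢ(|x−xᵢ|+|y−yᵢ|) = Σwᵢ|x−xᵢ| + Σwᵢ|y−yᵢ|, so x and y are optimised independently as 1-D weighted medians.
Total weight W = 291; half = 145.5.
x-coordinate, sorted with cumulative weight:
  x=1 (F, w=40) cum 40
  x=5 (E, w=30) cum 70
  x=8 (B, w=100) cum 170  ← median
  x=10 (C, w=110) cum 280
  x=11 (D, w=3) cum 283
  x=14 (A, w=8) cum 291
⇒ x* = 8
y-coordinate, sorted with cumulative weight:
  y=0 (D, w=3) cum 3
  y=1 (B, w=100) cum 103
  y=2 (E, w=30) cum 133
  y=5 (C, w=110) cum 243  ← median
  y=14 (F, w=40) cum 283
  y=15 (A, w=8) cum 291
⇒ y* = 5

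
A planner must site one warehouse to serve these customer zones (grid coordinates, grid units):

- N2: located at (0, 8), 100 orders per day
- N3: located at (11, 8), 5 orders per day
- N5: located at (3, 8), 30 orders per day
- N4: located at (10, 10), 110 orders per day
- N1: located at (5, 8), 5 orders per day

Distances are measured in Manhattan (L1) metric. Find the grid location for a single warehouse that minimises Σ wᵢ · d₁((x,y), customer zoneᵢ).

(3, 8)

Manhattan distance separates: Σwᵢ(|x−xᵢ|+|y−yᵢ|) = Σwᵢ|x−xᵢ| + Σwᵢ|y−yᵢ|, so x and y are optimised independently as 1-D weighted medians.
Total weight W = 250; half = 125.
x-coordinate, sorted with cumulative weight:
  x=0 (N2, w=100) cum 100
  x=3 (N5, w=30) cum 130  ← median
  x=5 (N1, w=5) cum 135
  x=10 (N4, w=110) cum 245
  x=11 (N3, w=5) cum 250
⇒ x* = 3
y-coordinate, sorted with cumulative weight:
  y=8 (N2, w=100) cum 100
  y=8 (N3, w=5) cum 105
  y=8 (N5, w=30) cum 135  ← median
  y=8 (N1, w=5) cum 140
  y=10 (N4, w=110) cum 250
⇒ y* = 8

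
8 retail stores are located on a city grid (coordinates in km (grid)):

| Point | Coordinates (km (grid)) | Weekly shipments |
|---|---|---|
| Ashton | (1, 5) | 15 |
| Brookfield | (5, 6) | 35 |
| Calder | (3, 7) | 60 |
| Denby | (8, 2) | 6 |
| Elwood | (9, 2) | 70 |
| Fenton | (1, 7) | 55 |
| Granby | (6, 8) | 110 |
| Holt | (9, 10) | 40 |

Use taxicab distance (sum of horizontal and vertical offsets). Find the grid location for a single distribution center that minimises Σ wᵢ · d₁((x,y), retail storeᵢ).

Manhattan distance separates: Σwᵢ(|x−xᵢ|+|y−yᵢ|) = Σwᵢ|x−xᵢ| + Σwᵢ|y−yᵢ|, so x and y are optimised independently as 1-D weighted medians.
Total weight W = 391; half = 195.5.
x-coordinate, sorted with cumulative weight:
  x=1 (Ashton, w=15) cum 15
  x=1 (Fenton, w=55) cum 70
  x=3 (Calder, w=60) cum 130
  x=5 (Brookfield, w=35) cum 165
  x=6 (Granby, w=110) cum 275  ← median
  x=8 (Denby, w=6) cum 281
  x=9 (Elwood, w=70) cum 351
  x=9 (Holt, w=40) cum 391
⇒ x* = 6
y-coordinate, sorted with cumulative weight:
  y=2 (Denby, w=6) cum 6
  y=2 (Elwood, w=70) cum 76
  y=5 (Ashton, w=15) cum 91
  y=6 (Brookfield, w=35) cum 126
  y=7 (Calder, w=60) cum 186
  y=7 (Fenton, w=55) cum 241  ← median
  y=8 (Granby, w=110) cum 351
  y=10 (Holt, w=40) cum 391
⇒ y* = 7

(6, 7)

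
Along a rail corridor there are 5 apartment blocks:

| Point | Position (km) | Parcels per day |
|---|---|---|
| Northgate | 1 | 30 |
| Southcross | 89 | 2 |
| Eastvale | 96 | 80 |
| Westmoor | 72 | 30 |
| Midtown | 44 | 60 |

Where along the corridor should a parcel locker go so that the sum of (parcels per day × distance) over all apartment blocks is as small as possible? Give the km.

x = 72

For a sum of weighted absolute distances on a line, the optimum is the weighted median (not the mean). Total weight W = 202; half-weight = 101.
Sort by position and accumulate weight:
  km 1 (Northgate, w=30) → cum 30
  km 44 (Midtown, w=60) → cum 90
  km 72 (Westmoor, w=30) → cum 120  ≥ 101 → median here
  km 89 (Southcross, w=2) → cum 122
  km 96 (Eastvale, w=80) → cum 202
Optimal location: km 72.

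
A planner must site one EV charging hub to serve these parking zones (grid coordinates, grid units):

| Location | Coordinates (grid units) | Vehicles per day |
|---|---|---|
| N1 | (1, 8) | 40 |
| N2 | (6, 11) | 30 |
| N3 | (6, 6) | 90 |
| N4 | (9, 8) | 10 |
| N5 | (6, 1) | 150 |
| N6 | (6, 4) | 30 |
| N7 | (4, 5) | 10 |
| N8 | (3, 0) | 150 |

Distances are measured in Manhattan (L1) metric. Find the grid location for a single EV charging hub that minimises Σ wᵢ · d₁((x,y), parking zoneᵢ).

(6, 1)

Manhattan distance separates: Σwᵢ(|x−xᵢ|+|y−yᵢ|) = Σwᵢ|x−xᵢ| + Σwᵢ|y−yᵢ|, so x and y are optimised independently as 1-D weighted medians.
Total weight W = 510; half = 255.
x-coordinate, sorted with cumulative weight:
  x=1 (N1, w=40) cum 40
  x=3 (N8, w=150) cum 190
  x=4 (N7, w=10) cum 200
  x=6 (N2, w=30) cum 230
  x=6 (N3, w=90) cum 320  ← median
  x=6 (N5, w=150) cum 470
  x=6 (N6, w=30) cum 500
  x=9 (N4, w=10) cum 510
⇒ x* = 6
y-coordinate, sorted with cumulative weight:
  y=0 (N8, w=150) cum 150
  y=1 (N5, w=150) cum 300  ← median
  y=4 (N6, w=30) cum 330
  y=5 (N7, w=10) cum 340
  y=6 (N3, w=90) cum 430
  y=8 (N1, w=40) cum 470
  y=8 (N4, w=10) cum 480
  y=11 (N2, w=30) cum 510
⇒ y* = 1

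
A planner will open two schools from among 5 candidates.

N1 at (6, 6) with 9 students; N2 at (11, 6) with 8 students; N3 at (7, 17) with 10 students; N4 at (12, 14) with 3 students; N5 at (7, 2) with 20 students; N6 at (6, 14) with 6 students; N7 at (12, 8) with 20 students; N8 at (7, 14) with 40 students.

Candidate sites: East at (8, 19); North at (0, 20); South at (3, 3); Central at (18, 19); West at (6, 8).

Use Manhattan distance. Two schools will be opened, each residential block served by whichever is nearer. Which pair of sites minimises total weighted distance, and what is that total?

{East, West}, total 667

Evaluate every pair (each demand assigned to the nearer of the two):
  {East, West}: total = 667
  {South, West}: total = 746
  {Central, West}: total = 783
  {North, West}: total = 786
  {East, South}: total = 861
  {East, North}: total = 1262
  {East, Central}: total = 1262
  {North, South}: total = 1268
  {South, Central}: total = 1369
  {North, Central}: total = 1905
Best pair: {East, West} with total 667.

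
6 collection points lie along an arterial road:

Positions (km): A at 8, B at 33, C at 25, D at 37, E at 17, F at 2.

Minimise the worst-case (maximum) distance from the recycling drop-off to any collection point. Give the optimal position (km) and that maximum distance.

location 19.5, max distance 17.5

The 1-center on a line is the midpoint of the two extreme points: leftmost at 2, rightmost at 37.
Optimal location = (2 + 37)/2 = 19.5; maximum distance = (37 − 2)/2 = 17.5.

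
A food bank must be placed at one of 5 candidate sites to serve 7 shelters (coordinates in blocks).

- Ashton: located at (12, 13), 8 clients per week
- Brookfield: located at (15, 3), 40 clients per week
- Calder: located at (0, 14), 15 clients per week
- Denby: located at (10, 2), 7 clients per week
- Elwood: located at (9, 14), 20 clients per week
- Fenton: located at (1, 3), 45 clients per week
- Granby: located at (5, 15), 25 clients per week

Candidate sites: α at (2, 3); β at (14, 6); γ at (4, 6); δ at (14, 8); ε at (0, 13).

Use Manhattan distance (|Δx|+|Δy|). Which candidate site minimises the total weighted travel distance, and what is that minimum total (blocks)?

Total weighted distance at each candidate:
  α (2, 3): total = 1718
  β (14, 6): total = 2048
  γ (4, 6): total = 1710
  δ (14, 8): total = 2096
  ε (0, 13): total = 2128
Minimum is at γ with total 1710 blocks.

γ, total 1710 blocks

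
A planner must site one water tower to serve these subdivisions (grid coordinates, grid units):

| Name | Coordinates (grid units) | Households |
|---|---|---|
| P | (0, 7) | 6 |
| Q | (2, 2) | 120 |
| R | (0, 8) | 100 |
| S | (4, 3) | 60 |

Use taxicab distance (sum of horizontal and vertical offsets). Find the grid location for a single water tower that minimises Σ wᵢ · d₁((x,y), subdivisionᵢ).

Manhattan distance separates: Σwᵢ(|x−xᵢ|+|y−yᵢ|) = Σwᵢ|x−xᵢ| + Σwᵢ|y−yᵢ|, so x and y are optimised independently as 1-D weighted medians.
Total weight W = 286; half = 143.
x-coordinate, sorted with cumulative weight:
  x=0 (P, w=6) cum 6
  x=0 (R, w=100) cum 106
  x=2 (Q, w=120) cum 226  ← median
  x=4 (S, w=60) cum 286
⇒ x* = 2
y-coordinate, sorted with cumulative weight:
  y=2 (Q, w=120) cum 120
  y=3 (S, w=60) cum 180  ← median
  y=7 (P, w=6) cum 186
  y=8 (R, w=100) cum 286
⇒ y* = 3

(2, 3)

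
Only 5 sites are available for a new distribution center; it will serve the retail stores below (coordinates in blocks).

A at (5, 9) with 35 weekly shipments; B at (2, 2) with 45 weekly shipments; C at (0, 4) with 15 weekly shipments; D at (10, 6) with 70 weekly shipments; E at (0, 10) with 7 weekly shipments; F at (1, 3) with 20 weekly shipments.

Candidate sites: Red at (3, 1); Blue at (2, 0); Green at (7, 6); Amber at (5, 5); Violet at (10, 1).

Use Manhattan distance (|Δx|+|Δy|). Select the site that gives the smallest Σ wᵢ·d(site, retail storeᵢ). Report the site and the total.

Amber, total 1110 blocks

Total weighted distance at each candidate:
  Red (3, 1): total = 1534
  Blue (2, 0): total = 1744
  Green (7, 6): total = 1182
  Amber (5, 5): total = 1110
  Violet (10, 1): total = 1758
Minimum is at Amber with total 1110 blocks.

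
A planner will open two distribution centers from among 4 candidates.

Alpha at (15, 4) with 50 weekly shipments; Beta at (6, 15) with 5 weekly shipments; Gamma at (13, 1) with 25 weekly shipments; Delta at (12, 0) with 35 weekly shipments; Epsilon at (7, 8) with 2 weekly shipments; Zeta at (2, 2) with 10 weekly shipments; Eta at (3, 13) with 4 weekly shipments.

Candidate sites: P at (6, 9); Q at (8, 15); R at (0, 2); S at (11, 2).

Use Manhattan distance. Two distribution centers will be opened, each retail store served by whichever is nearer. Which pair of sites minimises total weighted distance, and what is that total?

Evaluate every pair (each demand assigned to the nearer of the two):
  {Q, S}: total = 624
  {P, S}: total = 632
  {R, S}: total = 666
  {P, R}: total = 1622
  {P, Q}: total = 1752
  {Q, R}: total = 1764
Best pair: {Q, S} with total 624.

{Q, S}, total 624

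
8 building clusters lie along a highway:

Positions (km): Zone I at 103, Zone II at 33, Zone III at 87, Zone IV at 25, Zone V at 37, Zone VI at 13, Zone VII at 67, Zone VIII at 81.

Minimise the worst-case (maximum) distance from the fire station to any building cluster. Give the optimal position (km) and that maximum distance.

location 58, max distance 45

The 1-center on a line is the midpoint of the two extreme points: leftmost at 13, rightmost at 103.
Optimal location = (13 + 103)/2 = 58; maximum distance = (103 − 13)/2 = 45.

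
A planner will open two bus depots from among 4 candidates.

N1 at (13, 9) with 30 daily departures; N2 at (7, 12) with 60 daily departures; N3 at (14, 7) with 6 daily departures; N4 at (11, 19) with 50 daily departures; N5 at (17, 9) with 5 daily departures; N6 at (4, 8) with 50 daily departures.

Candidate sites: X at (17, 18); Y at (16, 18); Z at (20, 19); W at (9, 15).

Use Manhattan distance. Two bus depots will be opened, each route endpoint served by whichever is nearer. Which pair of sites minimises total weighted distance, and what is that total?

{X, W}, total 1623

Evaluate every pair (each demand assigned to the nearer of the two):
  {X, W}: total = 1623
  {Y, W}: total = 1628
  {Z, W}: total = 1643
  {X, Y}: total = 2783
  {Y, Z}: total = 2788
  {X, Z}: total = 2979
Best pair: {X, W} with total 1623.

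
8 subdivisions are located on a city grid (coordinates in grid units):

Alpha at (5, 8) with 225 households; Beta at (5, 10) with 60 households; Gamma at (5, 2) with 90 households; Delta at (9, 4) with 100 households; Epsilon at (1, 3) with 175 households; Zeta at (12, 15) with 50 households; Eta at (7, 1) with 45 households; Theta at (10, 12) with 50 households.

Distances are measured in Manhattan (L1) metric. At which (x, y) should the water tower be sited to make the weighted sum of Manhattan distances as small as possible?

Manhattan distance separates: Σwᵢ(|x−xᵢ|+|y−yᵢ|) = Σwᵢ|x−xᵢ| + Σwᵢ|y−yᵢ|, so x and y are optimised independently as 1-D weighted medians.
Total weight W = 795; half = 397.5.
x-coordinate, sorted with cumulative weight:
  x=1 (Epsilon, w=175) cum 175
  x=5 (Alpha, w=225) cum 400  ← median
  x=5 (Beta, w=60) cum 460
  x=5 (Gamma, w=90) cum 550
  x=7 (Eta, w=45) cum 595
  x=9 (Delta, w=100) cum 695
  x=10 (Theta, w=50) cum 745
  x=12 (Zeta, w=50) cum 795
⇒ x* = 5
y-coordinate, sorted with cumulative weight:
  y=1 (Eta, w=45) cum 45
  y=2 (Gamma, w=90) cum 135
  y=3 (Epsilon, w=175) cum 310
  y=4 (Delta, w=100) cum 410  ← median
  y=8 (Alpha, w=225) cum 635
  y=10 (Beta, w=60) cum 695
  y=12 (Theta, w=50) cum 745
  y=15 (Zeta, w=50) cum 795
⇒ y* = 4

(5, 4)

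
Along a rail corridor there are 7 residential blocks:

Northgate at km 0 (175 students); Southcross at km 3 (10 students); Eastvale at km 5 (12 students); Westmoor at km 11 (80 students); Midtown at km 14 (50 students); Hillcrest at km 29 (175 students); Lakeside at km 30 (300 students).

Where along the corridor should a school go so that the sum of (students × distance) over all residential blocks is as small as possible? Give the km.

For a sum of weighted absolute distances on a line, the optimum is the weighted median (not the mean). Total weight W = 802; half-weight = 401.
Sort by position and accumulate weight:
  km 0 (Northgate, w=175) → cum 175
  km 3 (Southcross, w=10) → cum 185
  km 5 (Eastvale, w=12) → cum 197
  km 11 (Westmoor, w=80) → cum 277
  km 14 (Midtown, w=50) → cum 327
  km 29 (Hillcrest, w=175) → cum 502  ≥ 401 → median here
  km 30 (Lakeside, w=300) → cum 802
Optimal location: km 29.

x = 29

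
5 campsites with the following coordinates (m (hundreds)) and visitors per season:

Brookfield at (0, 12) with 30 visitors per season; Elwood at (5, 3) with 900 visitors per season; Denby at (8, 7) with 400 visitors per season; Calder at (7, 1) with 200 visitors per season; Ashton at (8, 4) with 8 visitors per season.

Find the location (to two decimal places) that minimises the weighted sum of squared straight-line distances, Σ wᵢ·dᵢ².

(5.96, 3.96)

The minimiser of Σwᵢ‖p−pᵢ‖² is the weighted centroid p* = (Σwᵢpᵢ)/(Σwᵢ).
Σwᵢ = 1538.
Σwᵢxᵢ = 30·0 + 900·5 + 400·8 + 200·7 + 8·8 = 9164.
Σwᵢyᵢ = 30·12 + 900·3 + 400·7 + 200·1 + 8·4 = 6092.
x* = 9164/1538 = 5.96, y* = 6092/1538 = 3.96.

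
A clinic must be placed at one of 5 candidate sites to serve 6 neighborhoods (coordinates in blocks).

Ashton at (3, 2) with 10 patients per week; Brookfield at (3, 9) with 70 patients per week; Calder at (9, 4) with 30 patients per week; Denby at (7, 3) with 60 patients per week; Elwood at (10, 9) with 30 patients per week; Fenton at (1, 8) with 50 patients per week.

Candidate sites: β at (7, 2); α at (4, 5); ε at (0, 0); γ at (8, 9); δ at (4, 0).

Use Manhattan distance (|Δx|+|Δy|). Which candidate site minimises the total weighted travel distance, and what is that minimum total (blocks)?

α, total 1470 blocks

Total weighted distance at each candidate:
  β (7, 2): total = 1890
  α (4, 5): total = 1470
  ε (0, 0): total = 2900
  γ (8, 9): total = 1530
  δ (4, 0): total = 2360
Minimum is at α with total 1470 blocks.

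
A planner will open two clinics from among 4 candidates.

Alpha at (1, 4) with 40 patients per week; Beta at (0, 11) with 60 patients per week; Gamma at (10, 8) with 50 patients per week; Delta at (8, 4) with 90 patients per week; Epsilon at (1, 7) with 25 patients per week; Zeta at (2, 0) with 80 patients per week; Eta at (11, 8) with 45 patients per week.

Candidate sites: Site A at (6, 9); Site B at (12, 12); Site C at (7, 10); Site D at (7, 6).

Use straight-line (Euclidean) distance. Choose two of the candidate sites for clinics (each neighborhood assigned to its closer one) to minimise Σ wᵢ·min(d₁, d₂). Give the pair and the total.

{Site A, Site D}, total 1974.7

Evaluate every pair (each demand assigned to the nearer of the two):
  {Site A, Site D}: total = 1974.7
  {Site C, Site D}: total = 2036.9
  {Site B, Site D}: total = 2113.1
  {Site A, Site C}: total = 2451.0
  {Site A, Site B}: total = 2461.2
  {Site B, Site C}: total = 2739.1
Best pair: {Site A, Site D} with total 1974.7.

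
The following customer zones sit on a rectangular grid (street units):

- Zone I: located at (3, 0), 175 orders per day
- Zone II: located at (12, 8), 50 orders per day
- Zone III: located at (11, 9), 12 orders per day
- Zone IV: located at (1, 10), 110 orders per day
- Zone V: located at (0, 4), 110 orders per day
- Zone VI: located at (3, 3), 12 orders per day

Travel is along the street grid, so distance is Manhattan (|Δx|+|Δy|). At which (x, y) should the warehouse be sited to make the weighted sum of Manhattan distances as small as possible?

(3, 4)

Manhattan distance separates: Σwᵢ(|x−xᵢ|+|y−yᵢ|) = Σwᵢ|x−xᵢ| + Σwᵢ|y−yᵢ|, so x and y are optimised independently as 1-D weighted medians.
Total weight W = 469; half = 234.5.
x-coordinate, sorted with cumulative weight:
  x=0 (Zone V, w=110) cum 110
  x=1 (Zone IV, w=110) cum 220
  x=3 (Zone I, w=175) cum 395  ← median
  x=3 (Zone VI, w=12) cum 407
  x=11 (Zone III, w=12) cum 419
  x=12 (Zone II, w=50) cum 469
⇒ x* = 3
y-coordinate, sorted with cumulative weight:
  y=0 (Zone I, w=175) cum 175
  y=3 (Zone VI, w=12) cum 187
  y=4 (Zone V, w=110) cum 297  ← median
  y=8 (Zone II, w=50) cum 347
  y=9 (Zone III, w=12) cum 359
  y=10 (Zone IV, w=110) cum 469
⇒ y* = 4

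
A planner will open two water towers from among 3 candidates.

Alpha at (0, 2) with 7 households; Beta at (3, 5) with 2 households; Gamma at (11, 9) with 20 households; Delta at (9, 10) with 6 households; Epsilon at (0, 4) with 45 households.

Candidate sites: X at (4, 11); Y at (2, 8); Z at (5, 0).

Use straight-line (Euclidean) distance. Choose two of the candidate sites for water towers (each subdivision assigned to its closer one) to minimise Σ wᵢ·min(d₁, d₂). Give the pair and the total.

{X, Y}, total 428.0

Evaluate every pair (each demand assigned to the nearer of the two):
  {X, Y}: total = 428.0
  {Y, Z}: total = 470.1
  {X, Z}: total = 512.8
Best pair: {X, Y} with total 428.0.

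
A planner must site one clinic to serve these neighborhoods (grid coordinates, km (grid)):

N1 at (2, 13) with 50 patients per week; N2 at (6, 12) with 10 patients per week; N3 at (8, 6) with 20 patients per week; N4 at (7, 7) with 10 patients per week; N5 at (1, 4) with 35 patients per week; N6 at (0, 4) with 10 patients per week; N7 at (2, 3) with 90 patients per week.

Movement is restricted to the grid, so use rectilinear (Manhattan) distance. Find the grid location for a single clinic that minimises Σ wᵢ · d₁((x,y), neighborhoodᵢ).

Manhattan distance separates: Σwᵢ(|x−xᵢ|+|y−yᵢ|) = Σwᵢ|x−xᵢ| + Σwᵢ|y−yᵢ|, so x and y are optimised independently as 1-D weighted medians.
Total weight W = 225; half = 112.5.
x-coordinate, sorted with cumulative weight:
  x=0 (N6, w=10) cum 10
  x=1 (N5, w=35) cum 45
  x=2 (N1, w=50) cum 95
  x=2 (N7, w=90) cum 185  ← median
  x=6 (N2, w=10) cum 195
  x=7 (N4, w=10) cum 205
  x=8 (N3, w=20) cum 225
⇒ x* = 2
y-coordinate, sorted with cumulative weight:
  y=3 (N7, w=90) cum 90
  y=4 (N5, w=35) cum 125  ← median
  y=4 (N6, w=10) cum 135
  y=6 (N3, w=20) cum 155
  y=7 (N4, w=10) cum 165
  y=12 (N2, w=10) cum 175
  y=13 (N1, w=50) cum 225
⇒ y* = 4

(2, 4)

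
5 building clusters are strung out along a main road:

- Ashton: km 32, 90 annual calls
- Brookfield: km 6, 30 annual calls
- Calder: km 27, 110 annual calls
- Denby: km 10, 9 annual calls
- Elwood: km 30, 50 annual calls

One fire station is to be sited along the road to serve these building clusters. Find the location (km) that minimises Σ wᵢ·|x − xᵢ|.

For a sum of weighted absolute distances on a line, the optimum is the weighted median (not the mean). Total weight W = 289; half-weight = 144.5.
Sort by position and accumulate weight:
  km 6 (Brookfield, w=30) → cum 30
  km 10 (Denby, w=9) → cum 39
  km 27 (Calder, w=110) → cum 149  ≥ 144.5 → median here
  km 30 (Elwood, w=50) → cum 199
  km 32 (Ashton, w=90) → cum 289
Optimal location: km 27.

x = 27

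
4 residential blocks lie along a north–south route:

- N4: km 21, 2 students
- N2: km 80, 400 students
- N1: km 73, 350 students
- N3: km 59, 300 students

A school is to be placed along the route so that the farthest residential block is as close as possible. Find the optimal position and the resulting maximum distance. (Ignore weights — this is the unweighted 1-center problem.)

location 50.5, max distance 29.5

The 1-center on a line is the midpoint of the two extreme points: leftmost at 21, rightmost at 80.
Optimal location = (21 + 80)/2 = 50.5; maximum distance = (80 − 21)/2 = 29.5.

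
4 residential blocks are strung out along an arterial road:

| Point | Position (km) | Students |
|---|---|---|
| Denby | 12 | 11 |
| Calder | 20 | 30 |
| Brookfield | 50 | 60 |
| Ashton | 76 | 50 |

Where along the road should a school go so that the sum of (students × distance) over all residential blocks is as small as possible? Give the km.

x = 50

For a sum of weighted absolute distances on a line, the optimum is the weighted median (not the mean). Total weight W = 151; half-weight = 75.5.
Sort by position and accumulate weight:
  km 12 (Denby, w=11) → cum 11
  km 20 (Calder, w=30) → cum 41
  km 50 (Brookfield, w=60) → cum 101  ≥ 75.5 → median here
  km 76 (Ashton, w=50) → cum 151
Optimal location: km 50.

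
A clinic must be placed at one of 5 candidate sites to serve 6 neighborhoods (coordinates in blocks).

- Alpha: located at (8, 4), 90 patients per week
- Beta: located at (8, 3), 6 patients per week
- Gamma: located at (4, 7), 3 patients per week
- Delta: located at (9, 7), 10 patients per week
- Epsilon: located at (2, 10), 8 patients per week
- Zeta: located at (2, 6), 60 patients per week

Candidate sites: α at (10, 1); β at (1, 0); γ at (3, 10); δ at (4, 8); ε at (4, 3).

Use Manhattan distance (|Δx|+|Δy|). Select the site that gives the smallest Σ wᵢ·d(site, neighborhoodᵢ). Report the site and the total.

Total weighted distance at each candidate:
  α (10, 1): total = 1496
  β (1, 0): total = 1738
  γ (3, 10): total = 1472
  δ (4, 8): total = 1109
  ε (4, 3): total = 948
Minimum is at ε with total 948 blocks.

ε, total 948 blocks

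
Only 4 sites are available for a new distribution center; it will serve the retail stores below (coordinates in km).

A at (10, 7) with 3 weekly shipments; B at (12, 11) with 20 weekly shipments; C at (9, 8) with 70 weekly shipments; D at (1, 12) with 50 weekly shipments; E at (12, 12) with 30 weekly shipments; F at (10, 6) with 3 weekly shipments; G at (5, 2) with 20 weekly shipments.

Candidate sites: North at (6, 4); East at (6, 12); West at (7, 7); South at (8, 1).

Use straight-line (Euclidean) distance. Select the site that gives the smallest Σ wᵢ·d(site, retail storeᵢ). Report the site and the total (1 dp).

Total weighted distance at each candidate:
  North (6, 4): total = 1379.2
  East (6, 12): total = 1143.5
  West (7, 7): total = 1013.4
  South (8, 1): total = 1811.8
Minimum is at West with total 1013.4 km.

West, total 1013.4 km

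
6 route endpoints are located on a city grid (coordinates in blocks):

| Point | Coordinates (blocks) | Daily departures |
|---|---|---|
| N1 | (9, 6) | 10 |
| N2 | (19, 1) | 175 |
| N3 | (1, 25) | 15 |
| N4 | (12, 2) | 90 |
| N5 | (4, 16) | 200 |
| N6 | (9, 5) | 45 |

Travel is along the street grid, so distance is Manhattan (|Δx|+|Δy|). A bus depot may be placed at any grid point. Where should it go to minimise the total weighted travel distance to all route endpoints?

(9, 5)

Manhattan distance separates: Σwᵢ(|x−xᵢ|+|y−yᵢ|) = Σwᵢ|x−xᵢ| + Σwᵢ|y−yᵢ|, so x and y are optimised independently as 1-D weighted medians.
Total weight W = 535; half = 267.5.
x-coordinate, sorted with cumulative weight:
  x=1 (N3, w=15) cum 15
  x=4 (N5, w=200) cum 215
  x=9 (N1, w=10) cum 225
  x=9 (N6, w=45) cum 270  ← median
  x=12 (N4, w=90) cum 360
  x=19 (N2, w=175) cum 535
⇒ x* = 9
y-coordinate, sorted with cumulative weight:
  y=1 (N2, w=175) cum 175
  y=2 (N4, w=90) cum 265
  y=5 (N6, w=45) cum 310  ← median
  y=6 (N1, w=10) cum 320
  y=16 (N5, w=200) cum 520
  y=25 (N3, w=15) cum 535
⇒ y* = 5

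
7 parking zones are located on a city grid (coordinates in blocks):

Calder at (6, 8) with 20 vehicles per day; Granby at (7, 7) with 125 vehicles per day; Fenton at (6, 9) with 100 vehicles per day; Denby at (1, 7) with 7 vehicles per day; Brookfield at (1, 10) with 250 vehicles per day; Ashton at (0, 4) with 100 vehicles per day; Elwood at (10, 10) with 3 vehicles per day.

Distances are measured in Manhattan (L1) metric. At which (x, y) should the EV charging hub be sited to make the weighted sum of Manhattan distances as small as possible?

(1, 9)

Manhattan distance separates: Σwᵢ(|x−xᵢ|+|y−yᵢ|) = Σwᵢ|x−xᵢ| + Σwᵢ|y−yᵢ|, so x and y are optimised independently as 1-D weighted medians.
Total weight W = 605; half = 302.5.
x-coordinate, sorted with cumulative weight:
  x=0 (Ashton, w=100) cum 100
  x=1 (Denby, w=7) cum 107
  x=1 (Brookfield, w=250) cum 357  ← median
  x=6 (Calder, w=20) cum 377
  x=6 (Fenton, w=100) cum 477
  x=7 (Granby, w=125) cum 602
  x=10 (Elwood, w=3) cum 605
⇒ x* = 1
y-coordinate, sorted with cumulative weight:
  y=4 (Ashton, w=100) cum 100
  y=7 (Granby, w=125) cum 225
  y=7 (Denby, w=7) cum 232
  y=8 (Calder, w=20) cum 252
  y=9 (Fenton, w=100) cum 352  ← median
  y=10 (Brookfield, w=250) cum 602
  y=10 (Elwood, w=3) cum 605
⇒ y* = 9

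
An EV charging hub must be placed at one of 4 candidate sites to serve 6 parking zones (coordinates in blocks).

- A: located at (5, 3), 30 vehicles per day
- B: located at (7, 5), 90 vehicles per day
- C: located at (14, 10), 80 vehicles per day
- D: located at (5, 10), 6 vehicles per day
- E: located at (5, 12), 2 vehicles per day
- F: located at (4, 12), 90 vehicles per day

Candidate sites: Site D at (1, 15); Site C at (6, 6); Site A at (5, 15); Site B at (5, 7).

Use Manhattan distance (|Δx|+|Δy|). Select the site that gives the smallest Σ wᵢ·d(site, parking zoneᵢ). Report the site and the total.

Total weighted distance at each candidate:
  Site D (1, 15): total = 3968
  Site C (6, 6): total = 2024
  Site A (5, 15): total = 2956
  Site B (5, 7): total = 2008
Minimum is at Site B with total 2008 blocks.

Site B, total 2008 blocks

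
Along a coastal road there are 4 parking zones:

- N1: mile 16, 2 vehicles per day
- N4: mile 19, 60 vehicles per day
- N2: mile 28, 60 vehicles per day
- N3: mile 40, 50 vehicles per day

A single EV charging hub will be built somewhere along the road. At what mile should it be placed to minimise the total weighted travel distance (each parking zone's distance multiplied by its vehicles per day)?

x = 28

For a sum of weighted absolute distances on a line, the optimum is the weighted median (not the mean). Total weight W = 172; half-weight = 86.
Sort by position and accumulate weight:
  mile 16 (N1, w=2) → cum 2
  mile 19 (N4, w=60) → cum 62
  mile 28 (N2, w=60) → cum 122  ≥ 86 → median here
  mile 40 (N3, w=50) → cum 172
Optimal location: mile 28.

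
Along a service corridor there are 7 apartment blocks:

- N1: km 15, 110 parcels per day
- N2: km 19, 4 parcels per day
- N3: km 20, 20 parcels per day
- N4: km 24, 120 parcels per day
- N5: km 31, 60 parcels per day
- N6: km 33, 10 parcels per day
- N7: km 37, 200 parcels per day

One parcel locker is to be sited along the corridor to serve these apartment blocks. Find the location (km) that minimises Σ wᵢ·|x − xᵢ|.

For a sum of weighted absolute distances on a line, the optimum is the weighted median (not the mean). Total weight W = 524; half-weight = 262.
Sort by position and accumulate weight:
  km 15 (N1, w=110) → cum 110
  km 19 (N2, w=4) → cum 114
  km 20 (N3, w=20) → cum 134
  km 24 (N4, w=120) → cum 254
  km 31 (N5, w=60) → cum 314  ≥ 262 → median here
  km 33 (N6, w=10) → cum 324
  km 37 (N7, w=200) → cum 524
Optimal location: km 31.

x = 31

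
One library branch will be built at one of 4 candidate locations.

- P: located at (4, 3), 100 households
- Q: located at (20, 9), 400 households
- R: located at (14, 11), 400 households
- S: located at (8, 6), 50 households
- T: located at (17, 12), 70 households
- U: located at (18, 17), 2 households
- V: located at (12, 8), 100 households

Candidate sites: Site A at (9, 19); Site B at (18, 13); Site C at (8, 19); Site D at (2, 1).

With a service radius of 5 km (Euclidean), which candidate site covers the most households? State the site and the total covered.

Coverage radius r = 5 km; a point is covered iff (Δx)²+(Δy)² ≤ 5² = 25.
  Site A (9, 19): covers {none} → 0
  Site B (18, 13): covers {Q, R, T, U} → 872
  Site C (8, 19): covers {none} → 0
  Site D (2, 1): covers {P} → 100
Maximum coverage at Site B: 872 households.

Site B, covering 872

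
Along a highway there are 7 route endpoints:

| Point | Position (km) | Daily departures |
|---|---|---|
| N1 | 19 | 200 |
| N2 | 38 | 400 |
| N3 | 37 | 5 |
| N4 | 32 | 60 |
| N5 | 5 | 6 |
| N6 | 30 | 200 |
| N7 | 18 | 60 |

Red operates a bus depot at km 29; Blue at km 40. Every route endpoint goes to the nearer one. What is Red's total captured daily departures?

526

The indifferent point is the midpoint (29+40)/2 = 34.5; route endpoints left of it (closer to Red at 29) go to Red, those right go to Blue.
  N5 at 5 (w=6) → Red
  N7 at 18 (w=60) → Red
  N1 at 19 (w=200) → Red
  N6 at 30 (w=200) → Red
  N4 at 32 (w=60) → Red
  N3 at 37 (w=5) → Blue
  N2 at 38 (w=400) → Blue
Red captures 526; Blue captures 405.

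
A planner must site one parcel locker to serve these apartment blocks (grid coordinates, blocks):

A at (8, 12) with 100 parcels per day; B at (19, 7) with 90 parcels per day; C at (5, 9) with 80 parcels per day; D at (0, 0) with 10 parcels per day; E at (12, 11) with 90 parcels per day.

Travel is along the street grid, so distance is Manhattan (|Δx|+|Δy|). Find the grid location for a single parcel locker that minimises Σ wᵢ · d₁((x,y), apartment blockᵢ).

(8, 11)

Manhattan distance separates: Σwᵢ(|x−xᵢ|+|y−yᵢ|) = Σwᵢ|x−xᵢ| + Σwᵢ|y−yᵢ|, so x and y are optimised independently as 1-D weighted medians.
Total weight W = 370; half = 185.
x-coordinate, sorted with cumulative weight:
  x=0 (D, w=10) cum 10
  x=5 (C, w=80) cum 90
  x=8 (A, w=100) cum 190  ← median
  x=12 (E, w=90) cum 280
  x=19 (B, w=90) cum 370
⇒ x* = 8
y-coordinate, sorted with cumulative weight:
  y=0 (D, w=10) cum 10
  y=7 (B, w=90) cum 100
  y=9 (C, w=80) cum 180
  y=11 (E, w=90) cum 270  ← median
  y=12 (A, w=100) cum 370
⇒ y* = 11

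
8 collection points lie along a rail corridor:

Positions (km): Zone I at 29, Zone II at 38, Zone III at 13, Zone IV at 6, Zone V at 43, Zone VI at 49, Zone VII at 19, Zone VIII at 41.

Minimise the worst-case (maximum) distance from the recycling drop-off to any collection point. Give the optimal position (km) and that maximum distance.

The 1-center on a line is the midpoint of the two extreme points: leftmost at 6, rightmost at 49.
Optimal location = (6 + 49)/2 = 27.5; maximum distance = (49 − 6)/2 = 21.5.

location 27.5, max distance 21.5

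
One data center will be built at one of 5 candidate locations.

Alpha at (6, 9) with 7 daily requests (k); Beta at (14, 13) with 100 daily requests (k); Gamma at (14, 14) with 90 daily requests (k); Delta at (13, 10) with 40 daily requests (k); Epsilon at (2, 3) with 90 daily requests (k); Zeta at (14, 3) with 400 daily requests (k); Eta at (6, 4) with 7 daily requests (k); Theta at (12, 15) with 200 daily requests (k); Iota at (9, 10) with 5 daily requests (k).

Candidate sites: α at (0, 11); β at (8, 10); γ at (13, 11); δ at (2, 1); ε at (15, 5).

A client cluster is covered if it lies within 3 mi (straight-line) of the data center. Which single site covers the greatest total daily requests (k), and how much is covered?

Coverage radius r = 3 mi; a point is covered iff (Δx)²+(Δy)² ≤ 3² = 9.
  α (0, 11): covers {none} → 0
  β (8, 10): covers {Alpha, Iota} → 12
  γ (13, 11): covers {Beta, Delta} → 140
  δ (2, 1): covers {Epsilon} → 90
  ε (15, 5): covers {Zeta} → 400
Maximum coverage at ε: 400 daily requests (k).

ε, covering 400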